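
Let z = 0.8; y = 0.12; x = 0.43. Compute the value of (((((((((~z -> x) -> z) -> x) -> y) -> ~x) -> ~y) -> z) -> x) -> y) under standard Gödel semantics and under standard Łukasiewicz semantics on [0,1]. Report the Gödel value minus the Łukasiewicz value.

-0.49

Gödel evaluation:
  ~z: Gödel ¬ of 0.8 = 0 (operand ≠ 0)
  (~z -> x): 0 ≤ 0.43, so result = 1
  ((~z -> x) -> z): 1 > 0.8, so result = 0.8
  (((~z -> x) -> z) -> x): 0.8 > 0.43, so result = 0.43
  ((((~z -> x) -> z) -> x) -> y): 0.43 > 0.12, so result = 0.12
  ~x: Gödel ¬ of 0.43 = 0 (operand ≠ 0)
  (((((~z -> x) -> z) -> x) -> y) -> ~x): 0.12 > 0, so result = 0
  ~y: Gödel ¬ of 0.12 = 0 (operand ≠ 0)
  ((((((~z -> x) -> z) -> x) -> y) -> ~x) -> ~y): 0 ≤ 0, so result = 1
  (((((((~z -> x) -> z) -> x) -> y) -> ~x) -> ~y) -> z): 1 > 0.8, so result = 0.8
  ((((((((~z -> x) -> z) -> x) -> y) -> ~x) -> ~y) -> z) -> x): 0.8 > 0.43, so result = 0.43
  (((((((((~z -> x) -> z) -> x) -> y) -> ~x) -> ~y) -> z) -> x) -> y): 0.43 > 0.12, so result = 0.12
  Gödel value = 0.12
Łukasiewicz evaluation:
  ~z: Łukasiewicz ¬ gives 1 − 0.8 = 0.2
  (~z -> x): min(1, 1 − 0.2 + 0.43) = 1
  ((~z -> x) -> z): min(1, 1 − 1 + 0.8) = 0.8
  (((~z -> x) -> z) -> x): min(1, 1 − 0.8 + 0.43) = 0.63
  ((((~z -> x) -> z) -> x) -> y): min(1, 1 − 0.63 + 0.12) = 0.49
  ~x: Łukasiewicz ¬ gives 1 − 0.43 = 0.57
  (((((~z -> x) -> z) -> x) -> y) -> ~x): min(1, 1 − 0.49 + 0.57) = 1
  ~y: Łukasiewicz ¬ gives 1 − 0.12 = 0.88
  ((((((~z -> x) -> z) -> x) -> y) -> ~x) -> ~y): min(1, 1 − 1 + 0.88) = 0.88
  (((((((~z -> x) -> z) -> x) -> y) -> ~x) -> ~y) -> z): min(1, 1 − 0.88 + 0.8) = 0.92
  ((((((((~z -> x) -> z) -> x) -> y) -> ~x) -> ~y) -> z) -> x): min(1, 1 − 0.92 + 0.43) = 0.51
  (((((((((~z -> x) -> z) -> x) -> y) -> ~x) -> ~y) -> z) -> x) -> y): min(1, 1 − 0.51 + 0.12) = 0.61
  Łukasiewicz value = 0.61
Difference: 0.12 − 0.61 = -0.49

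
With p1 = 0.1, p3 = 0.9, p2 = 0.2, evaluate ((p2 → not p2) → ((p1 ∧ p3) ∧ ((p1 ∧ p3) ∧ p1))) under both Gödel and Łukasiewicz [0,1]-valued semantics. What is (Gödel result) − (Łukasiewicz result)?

Gödel evaluation:
  not p2: Gödel ¬ of 0.2 = 0 (operand ≠ 0)
  (p2 → not p2): 0.2 > 0, so result = 0
  (p1 ∧ p3) = min(0.1, 0.9) = 0.1
  (p1 ∧ p3) = min(0.1, 0.9) = 0.1
  ((p1 ∧ p3) ∧ p1) = min(0.1, 0.1) = 0.1
  ((p1 ∧ p3) ∧ ((p1 ∧ p3) ∧ p1)) = min(0.1, 0.1) = 0.1
  ((p2 → not p2) → ((p1 ∧ p3) ∧ ((p1 ∧ p3) ∧ p1))): 0 ≤ 0.1, so result = 1
  Gödel value = 1
Łukasiewicz evaluation:
  not p2: Łukasiewicz ¬ gives 1 − 0.2 = 0.8
  (p2 → not p2): min(1, 1 − 0.2 + 0.8) = 1
  (p1 ∧ p3) = min(0.1, 0.9) = 0.1
  (p1 ∧ p3) = min(0.1, 0.9) = 0.1
  ((p1 ∧ p3) ∧ p1) = min(0.1, 0.1) = 0.1
  ((p1 ∧ p3) ∧ ((p1 ∧ p3) ∧ p1)) = min(0.1, 0.1) = 0.1
  ((p2 → not p2) → ((p1 ∧ p3) ∧ ((p1 ∧ p3) ∧ p1))): min(1, 1 − 1 + 0.1) = 0.1
  Łukasiewicz value = 0.1
Difference: 1 − 0.1 = 0.90

0.90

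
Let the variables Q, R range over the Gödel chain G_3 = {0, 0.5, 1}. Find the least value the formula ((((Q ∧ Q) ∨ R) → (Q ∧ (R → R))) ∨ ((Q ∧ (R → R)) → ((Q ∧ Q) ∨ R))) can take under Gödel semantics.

Every assignment gives 1. For instance at Q = 0, R = 0:
  (Q ∧ Q) = min(0, 0) = 0
  ((Q ∧ Q) ∨ R) = max(0, 0) = 0
  (R → R): 0 ≤ 0, so result = 1
  (Q ∧ (R → R)) = min(0, 1) = 0
  (((Q ∧ Q) ∨ R) → (Q ∧ (R → R))): 0 ≤ 0, so result = 1
  (R → R): 0 ≤ 0, so result = 1
  (Q ∧ (R → R)) = min(0, 1) = 0
  (Q ∧ Q) = min(0, 0) = 0
  ((Q ∧ Q) ∨ R) = max(0, 0) = 0
  ((Q ∧ (R → R)) → ((Q ∧ Q) ∨ R)): 0 ≤ 0, so result = 1
  ((((Q ∧ Q) ∨ R) → (Q ∧ (R → R))) ∨ ((Q ∧ (R → R)) → ((Q ∧ Q) ∨ R))) = max(1, 1) = 1
All 9 assignments give value 1 — the formula is a G_3-tautology.

1.00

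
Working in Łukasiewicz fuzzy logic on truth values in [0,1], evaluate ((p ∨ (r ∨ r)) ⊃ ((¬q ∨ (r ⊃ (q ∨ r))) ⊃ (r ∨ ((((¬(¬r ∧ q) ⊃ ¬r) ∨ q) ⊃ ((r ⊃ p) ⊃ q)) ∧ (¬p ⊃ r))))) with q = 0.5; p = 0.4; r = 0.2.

(r ∨ r) = max(0.2, 0.2) = 0.2
(p ∨ (r ∨ r)) = max(0.4, 0.2) = 0.4
¬q: Łukasiewicz ¬ gives 1 − 0.5 = 0.5
(q ∨ r) = max(0.5, 0.2) = 0.5
(r ⊃ (q ∨ r)): min(1, 1 − 0.2 + 0.5) = 1
(¬q ∨ (r ⊃ (q ∨ r))) = max(0.5, 1) = 1
¬r: Łukasiewicz ¬ gives 1 − 0.2 = 0.8
(¬r ∧ q) = min(0.8, 0.5) = 0.5
¬(¬r ∧ q): Łukasiewicz ¬ gives 1 − 0.5 = 0.5
¬r: Łukasiewicz ¬ gives 1 − 0.2 = 0.8
(¬(¬r ∧ q) ⊃ ¬r): min(1, 1 − 0.5 + 0.8) = 1
((¬(¬r ∧ q) ⊃ ¬r) ∨ q) = max(1, 0.5) = 1
(r ⊃ p): min(1, 1 − 0.2 + 0.4) = 1
((r ⊃ p) ⊃ q): min(1, 1 − 1 + 0.5) = 0.5
(((¬(¬r ∧ q) ⊃ ¬r) ∨ q) ⊃ ((r ⊃ p) ⊃ q)): min(1, 1 − 1 + 0.5) = 0.5
¬p: Łukasiewicz ¬ gives 1 − 0.4 = 0.6
(¬p ⊃ r): min(1, 1 − 0.6 + 0.2) = 0.6
((((¬(¬r ∧ q) ⊃ ¬r) ∨ q) ⊃ ((r ⊃ p) ⊃ q)) ∧ (¬p ⊃ r)) = min(0.5, 0.6) = 0.5
(r ∨ ((((¬(¬r ∧ q) ⊃ ¬r) ∨ q) ⊃ ((r ⊃ p) ⊃ q)) ∧ (¬p ⊃ r))) = max(0.2, 0.5) = 0.5
((¬q ∨ (r ⊃ (q ∨ r))) ⊃ (r ∨ ((((¬(¬r ∧ q) ⊃ ¬r) ∨ q) ⊃ ((r ⊃ p) ⊃ q)) ∧ (¬p ⊃ r)))): min(1, 1 − 1 + 0.5) = 0.5
((p ∨ (r ∨ r)) ⊃ ((¬q ∨ (r ⊃ (q ∨ r))) ⊃ (r ∨ ((((¬(¬r ∧ q) ⊃ ¬r) ∨ q) ⊃ ((r ⊃ p) ⊃ q)) ∧ (¬p ⊃ r))))): min(1, 1 − 0.4 + 0.5) = 1

1.00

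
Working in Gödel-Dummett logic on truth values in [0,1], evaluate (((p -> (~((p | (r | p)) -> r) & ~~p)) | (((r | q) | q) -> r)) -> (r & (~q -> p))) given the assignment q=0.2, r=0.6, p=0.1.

0.60

(r | p) = max(0.6, 0.1) = 0.6
(p | (r | p)) = max(0.1, 0.6) = 0.6
((p | (r | p)) -> r): 0.6 ≤ 0.6, so result = 1
~((p | (r | p)) -> r): Gödel ¬ of 1 = 0 (operand ≠ 0)
~p: Gödel ¬ of 0.1 = 0 (operand ≠ 0)
~~p: Gödel ¬ of 0 = 1 (operand is 0)
(~((p | (r | p)) -> r) & ~~p) = min(0, 1) = 0
(p -> (~((p | (r | p)) -> r) & ~~p)): 0.1 > 0, so result = 0
(r | q) = max(0.6, 0.2) = 0.6
((r | q) | q) = max(0.6, 0.2) = 0.6
(((r | q) | q) -> r): 0.6 ≤ 0.6, so result = 1
((p -> (~((p | (r | p)) -> r) & ~~p)) | (((r | q) | q) -> r)) = max(0, 1) = 1
~q: Gödel ¬ of 0.2 = 0 (operand ≠ 0)
(~q -> p): 0 ≤ 0.1, so result = 1
(r & (~q -> p)) = min(0.6, 1) = 0.6
(((p -> (~((p | (r | p)) -> r) & ~~p)) | (((r | q) | q) -> r)) -> (r & (~q -> p))): 1 > 0.6, so result = 0.6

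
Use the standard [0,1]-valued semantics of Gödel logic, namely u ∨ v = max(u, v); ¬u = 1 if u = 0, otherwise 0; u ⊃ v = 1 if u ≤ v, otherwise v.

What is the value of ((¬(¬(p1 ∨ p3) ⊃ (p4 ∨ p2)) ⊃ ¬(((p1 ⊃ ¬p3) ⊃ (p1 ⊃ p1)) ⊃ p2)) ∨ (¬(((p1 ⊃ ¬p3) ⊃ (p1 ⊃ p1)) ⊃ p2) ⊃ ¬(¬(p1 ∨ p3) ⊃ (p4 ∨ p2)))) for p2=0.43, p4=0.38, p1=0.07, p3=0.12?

(p1 ∨ p3) = max(0.07, 0.12) = 0.12
¬(p1 ∨ p3): Gödel ¬ of 0.12 = 0 (operand ≠ 0)
(p4 ∨ p2) = max(0.38, 0.43) = 0.43
(¬(p1 ∨ p3) ⊃ (p4 ∨ p2)): 0 ≤ 0.43, so result = 1
¬(¬(p1 ∨ p3) ⊃ (p4 ∨ p2)): Gödel ¬ of 1 = 0 (operand ≠ 0)
¬p3: Gödel ¬ of 0.12 = 0 (operand ≠ 0)
(p1 ⊃ ¬p3): 0.07 > 0, so result = 0
(p1 ⊃ p1): 0.07 ≤ 0.07, so result = 1
((p1 ⊃ ¬p3) ⊃ (p1 ⊃ p1)): 0 ≤ 1, so result = 1
(((p1 ⊃ ¬p3) ⊃ (p1 ⊃ p1)) ⊃ p2): 1 > 0.43, so result = 0.43
¬(((p1 ⊃ ¬p3) ⊃ (p1 ⊃ p1)) ⊃ p2): Gödel ¬ of 0.43 = 0 (operand ≠ 0)
(¬(¬(p1 ∨ p3) ⊃ (p4 ∨ p2)) ⊃ ¬(((p1 ⊃ ¬p3) ⊃ (p1 ⊃ p1)) ⊃ p2)): 0 ≤ 0, so result = 1
¬p3: Gödel ¬ of 0.12 = 0 (operand ≠ 0)
(p1 ⊃ ¬p3): 0.07 > 0, so result = 0
(p1 ⊃ p1): 0.07 ≤ 0.07, so result = 1
((p1 ⊃ ¬p3) ⊃ (p1 ⊃ p1)): 0 ≤ 1, so result = 1
(((p1 ⊃ ¬p3) ⊃ (p1 ⊃ p1)) ⊃ p2): 1 > 0.43, so result = 0.43
¬(((p1 ⊃ ¬p3) ⊃ (p1 ⊃ p1)) ⊃ p2): Gödel ¬ of 0.43 = 0 (operand ≠ 0)
(p1 ∨ p3) = max(0.07, 0.12) = 0.12
¬(p1 ∨ p3): Gödel ¬ of 0.12 = 0 (operand ≠ 0)
(p4 ∨ p2) = max(0.38, 0.43) = 0.43
(¬(p1 ∨ p3) ⊃ (p4 ∨ p2)): 0 ≤ 0.43, so result = 1
¬(¬(p1 ∨ p3) ⊃ (p4 ∨ p2)): Gödel ¬ of 1 = 0 (operand ≠ 0)
(¬(((p1 ⊃ ¬p3) ⊃ (p1 ⊃ p1)) ⊃ p2) ⊃ ¬(¬(p1 ∨ p3) ⊃ (p4 ∨ p2))): 0 ≤ 0, so result = 1
((¬(¬(p1 ∨ p3) ⊃ (p4 ∨ p2)) ⊃ ¬(((p1 ⊃ ¬p3) ⊃ (p1 ⊃ p1)) ⊃ p2)) ∨ (¬(((p1 ⊃ ¬p3) ⊃ (p1 ⊃ p1)) ⊃ p2) ⊃ ¬(¬(p1 ∨ p3) ⊃ (p4 ∨ p2)))) = max(1, 1) = 1

1.00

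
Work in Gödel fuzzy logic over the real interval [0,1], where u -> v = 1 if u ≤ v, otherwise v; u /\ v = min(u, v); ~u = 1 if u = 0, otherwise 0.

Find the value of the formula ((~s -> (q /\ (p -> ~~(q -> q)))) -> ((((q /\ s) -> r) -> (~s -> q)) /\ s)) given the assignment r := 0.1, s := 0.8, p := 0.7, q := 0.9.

0.80

~s: Gödel ¬ of 0.8 = 0 (operand ≠ 0)
(q -> q): 0.9 ≤ 0.9, so result = 1
~(q -> q): Gödel ¬ of 1 = 0 (operand ≠ 0)
~~(q -> q): Gödel ¬ of 0 = 1 (operand is 0)
(p -> ~~(q -> q)): 0.7 ≤ 1, so result = 1
(q /\ (p -> ~~(q -> q))) = min(0.9, 1) = 0.9
(~s -> (q /\ (p -> ~~(q -> q)))): 0 ≤ 0.9, so result = 1
(q /\ s) = min(0.9, 0.8) = 0.8
((q /\ s) -> r): 0.8 > 0.1, so result = 0.1
~s: Gödel ¬ of 0.8 = 0 (operand ≠ 0)
(~s -> q): 0 ≤ 0.9, so result = 1
(((q /\ s) -> r) -> (~s -> q)): 0.1 ≤ 1, so result = 1
((((q /\ s) -> r) -> (~s -> q)) /\ s) = min(1, 0.8) = 0.8
((~s -> (q /\ (p -> ~~(q -> q)))) -> ((((q /\ s) -> r) -> (~s -> q)) /\ s)): 1 > 0.8, so result = 0.8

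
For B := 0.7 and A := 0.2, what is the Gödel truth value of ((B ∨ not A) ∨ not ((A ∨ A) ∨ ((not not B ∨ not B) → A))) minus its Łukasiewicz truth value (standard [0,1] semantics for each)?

Gödel evaluation:
  not A: Gödel ¬ of 0.2 = 0 (operand ≠ 0)
  (B ∨ not A) = max(0.7, 0) = 0.7
  (A ∨ A) = max(0.2, 0.2) = 0.2
  not B: Gödel ¬ of 0.7 = 0 (operand ≠ 0)
  not not B: Gödel ¬ of 0 = 1 (operand is 0)
  not B: Gödel ¬ of 0.7 = 0 (operand ≠ 0)
  (not not B ∨ not B) = max(1, 0) = 1
  ((not not B ∨ not B) → A): 1 > 0.2, so result = 0.2
  ((A ∨ A) ∨ ((not not B ∨ not B) → A)) = max(0.2, 0.2) = 0.2
  not ((A ∨ A) ∨ ((not not B ∨ not B) → A)): Gödel ¬ of 0.2 = 0 (operand ≠ 0)
  ((B ∨ not A) ∨ not ((A ∨ A) ∨ ((not not B ∨ not B) → A))) = max(0.7, 0) = 0.7
  Gödel value = 0.7
Łukasiewicz evaluation:
  not A: Łukasiewicz ¬ gives 1 − 0.2 = 0.8
  (B ∨ not A) = max(0.7, 0.8) = 0.8
  (A ∨ A) = max(0.2, 0.2) = 0.2
  not B: Łukasiewicz ¬ gives 1 − 0.7 = 0.3
  not not B: Łukasiewicz ¬ gives 1 − 0.3 = 0.7
  not B: Łukasiewicz ¬ gives 1 − 0.7 = 0.3
  (not not B ∨ not B) = max(0.7, 0.3) = 0.7
  ((not not B ∨ not B) → A): min(1, 1 − 0.7 + 0.2) = 0.5
  ((A ∨ A) ∨ ((not not B ∨ not B) → A)) = max(0.2, 0.5) = 0.5
  not ((A ∨ A) ∨ ((not not B ∨ not B) → A)): Łukasiewicz ¬ gives 1 − 0.5 = 0.5
  ((B ∨ not A) ∨ not ((A ∨ A) ∨ ((not not B ∨ not B) → A))) = max(0.8, 0.5) = 0.8
  Łukasiewicz value = 0.8
Difference: 0.7 − 0.8 = -0.10

-0.10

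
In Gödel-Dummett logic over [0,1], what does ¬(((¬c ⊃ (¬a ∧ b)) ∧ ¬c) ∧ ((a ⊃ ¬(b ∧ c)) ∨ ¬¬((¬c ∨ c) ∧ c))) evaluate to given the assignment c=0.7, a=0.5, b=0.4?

1.00

¬c: Gödel ¬ of 0.7 = 0 (operand ≠ 0)
¬a: Gödel ¬ of 0.5 = 0 (operand ≠ 0)
(¬a ∧ b) = min(0, 0.4) = 0
(¬c ⊃ (¬a ∧ b)): 0 ≤ 0, so result = 1
¬c: Gödel ¬ of 0.7 = 0 (operand ≠ 0)
((¬c ⊃ (¬a ∧ b)) ∧ ¬c) = min(1, 0) = 0
(b ∧ c) = min(0.4, 0.7) = 0.4
¬(b ∧ c): Gödel ¬ of 0.4 = 0 (operand ≠ 0)
(a ⊃ ¬(b ∧ c)): 0.5 > 0, so result = 0
¬c: Gödel ¬ of 0.7 = 0 (operand ≠ 0)
(¬c ∨ c) = max(0, 0.7) = 0.7
((¬c ∨ c) ∧ c) = min(0.7, 0.7) = 0.7
¬((¬c ∨ c) ∧ c): Gödel ¬ of 0.7 = 0 (operand ≠ 0)
¬¬((¬c ∨ c) ∧ c): Gödel ¬ of 0 = 1 (operand is 0)
((a ⊃ ¬(b ∧ c)) ∨ ¬¬((¬c ∨ c) ∧ c)) = max(0, 1) = 1
(((¬c ⊃ (¬a ∧ b)) ∧ ¬c) ∧ ((a ⊃ ¬(b ∧ c)) ∨ ¬¬((¬c ∨ c) ∧ c))) = min(0, 1) = 0
¬(((¬c ⊃ (¬a ∧ b)) ∧ ¬c) ∧ ((a ⊃ ¬(b ∧ c)) ∨ ¬¬((¬c ∨ c) ∧ c))): Gödel ¬ of 0 = 1 (operand is 0)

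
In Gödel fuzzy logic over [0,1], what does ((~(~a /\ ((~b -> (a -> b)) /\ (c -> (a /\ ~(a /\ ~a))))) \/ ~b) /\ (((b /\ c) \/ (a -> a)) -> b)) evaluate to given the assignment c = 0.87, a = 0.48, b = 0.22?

~a: Gödel ¬ of 0.48 = 0 (operand ≠ 0)
~b: Gödel ¬ of 0.22 = 0 (operand ≠ 0)
(a -> b): 0.48 > 0.22, so result = 0.22
(~b -> (a -> b)): 0 ≤ 0.22, so result = 1
~a: Gödel ¬ of 0.48 = 0 (operand ≠ 0)
(a /\ ~a) = min(0.48, 0) = 0
~(a /\ ~a): Gödel ¬ of 0 = 1 (operand is 0)
(a /\ ~(a /\ ~a)) = min(0.48, 1) = 0.48
(c -> (a /\ ~(a /\ ~a))): 0.87 > 0.48, so result = 0.48
((~b -> (a -> b)) /\ (c -> (a /\ ~(a /\ ~a)))) = min(1, 0.48) = 0.48
(~a /\ ((~b -> (a -> b)) /\ (c -> (a /\ ~(a /\ ~a))))) = min(0, 0.48) = 0
~(~a /\ ((~b -> (a -> b)) /\ (c -> (a /\ ~(a /\ ~a))))): Gödel ¬ of 0 = 1 (operand is 0)
~b: Gödel ¬ of 0.22 = 0 (operand ≠ 0)
(~(~a /\ ((~b -> (a -> b)) /\ (c -> (a /\ ~(a /\ ~a))))) \/ ~b) = max(1, 0) = 1
(b /\ c) = min(0.22, 0.87) = 0.22
(a -> a): 0.48 ≤ 0.48, so result = 1
((b /\ c) \/ (a -> a)) = max(0.22, 1) = 1
(((b /\ c) \/ (a -> a)) -> b): 1 > 0.22, so result = 0.22
((~(~a /\ ((~b -> (a -> b)) /\ (c -> (a /\ ~(a /\ ~a))))) \/ ~b) /\ (((b /\ c) \/ (a -> a)) -> b)) = min(1, 0.22) = 0.22

0.22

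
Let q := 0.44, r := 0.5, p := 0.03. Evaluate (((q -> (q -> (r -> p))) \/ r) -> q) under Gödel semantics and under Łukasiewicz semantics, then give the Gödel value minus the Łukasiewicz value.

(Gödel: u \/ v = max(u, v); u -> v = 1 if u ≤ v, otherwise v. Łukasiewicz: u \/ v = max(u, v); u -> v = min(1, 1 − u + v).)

Gödel evaluation:
  (r -> p): 0.5 > 0.03, so result = 0.03
  (q -> (r -> p)): 0.44 > 0.03, so result = 0.03
  (q -> (q -> (r -> p))): 0.44 > 0.03, so result = 0.03
  ((q -> (q -> (r -> p))) \/ r) = max(0.03, 0.5) = 0.5
  (((q -> (q -> (r -> p))) \/ r) -> q): 0.5 > 0.44, so result = 0.44
  Gödel value = 0.44
Łukasiewicz evaluation:
  (r -> p): min(1, 1 − 0.5 + 0.03) = 0.53
  (q -> (r -> p)): min(1, 1 − 0.44 + 0.53) = 1
  (q -> (q -> (r -> p))): min(1, 1 − 0.44 + 1) = 1
  ((q -> (q -> (r -> p))) \/ r) = max(1, 0.5) = 1
  (((q -> (q -> (r -> p))) \/ r) -> q): min(1, 1 − 1 + 0.44) = 0.44
  Łukasiewicz value = 0.44
Difference: 0.44 − 0.44 = 0.00

0.00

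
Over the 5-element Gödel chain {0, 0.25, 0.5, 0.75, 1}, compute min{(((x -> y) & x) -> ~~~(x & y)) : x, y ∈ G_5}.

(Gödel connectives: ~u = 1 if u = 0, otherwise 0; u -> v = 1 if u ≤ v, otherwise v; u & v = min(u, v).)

0.00

The minimum is attained at x = 0.25, y = 0.25:
  (x -> y): 0.25 ≤ 0.25, so result = 1
  ((x -> y) & x) = min(1, 0.25) = 0.25
  (x & y) = min(0.25, 0.25) = 0.25
  ~(x & y): Gödel ¬ of 0.25 = 0 (operand ≠ 0)
  ~~(x & y): Gödel ¬ of 0 = 1 (operand is 0)
  ~~~(x & y): Gödel ¬ of 1 = 0 (operand ≠ 0)
  (((x -> y) & x) -> ~~~(x & y)): 0.25 > 0, so result = 0
Checking all 25 assignments confirms none give a value below 0.00.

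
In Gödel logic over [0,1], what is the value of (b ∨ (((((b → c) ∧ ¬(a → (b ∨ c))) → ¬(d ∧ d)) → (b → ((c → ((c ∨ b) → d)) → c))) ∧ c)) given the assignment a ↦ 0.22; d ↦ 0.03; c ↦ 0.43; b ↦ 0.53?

(b → c): 0.53 > 0.43, so result = 0.43
(b ∨ c) = max(0.53, 0.43) = 0.53
(a → (b ∨ c)): 0.22 ≤ 0.53, so result = 1
¬(a → (b ∨ c)): Gödel ¬ of 1 = 0 (operand ≠ 0)
((b → c) ∧ ¬(a → (b ∨ c))) = min(0.43, 0) = 0
(d ∧ d) = min(0.03, 0.03) = 0.03
¬(d ∧ d): Gödel ¬ of 0.03 = 0 (operand ≠ 0)
(((b → c) ∧ ¬(a → (b ∨ c))) → ¬(d ∧ d)): 0 ≤ 0, so result = 1
(c ∨ b) = max(0.43, 0.53) = 0.53
((c ∨ b) → d): 0.53 > 0.03, so result = 0.03
(c → ((c ∨ b) → d)): 0.43 > 0.03, so result = 0.03
((c → ((c ∨ b) → d)) → c): 0.03 ≤ 0.43, so result = 1
(b → ((c → ((c ∨ b) → d)) → c)): 0.53 ≤ 1, so result = 1
((((b → c) ∧ ¬(a → (b ∨ c))) → ¬(d ∧ d)) → (b → ((c → ((c ∨ b) → d)) → c))): 1 ≤ 1, so result = 1
(((((b → c) ∧ ¬(a → (b ∨ c))) → ¬(d ∧ d)) → (b → ((c → ((c ∨ b) → d)) → c))) ∧ c) = min(1, 0.43) = 0.43
(b ∨ (((((b → c) ∧ ¬(a → (b ∨ c))) → ¬(d ∧ d)) → (b → ((c → ((c ∨ b) → d)) → c))) ∧ c)) = max(0.53, 0.43) = 0.53

0.53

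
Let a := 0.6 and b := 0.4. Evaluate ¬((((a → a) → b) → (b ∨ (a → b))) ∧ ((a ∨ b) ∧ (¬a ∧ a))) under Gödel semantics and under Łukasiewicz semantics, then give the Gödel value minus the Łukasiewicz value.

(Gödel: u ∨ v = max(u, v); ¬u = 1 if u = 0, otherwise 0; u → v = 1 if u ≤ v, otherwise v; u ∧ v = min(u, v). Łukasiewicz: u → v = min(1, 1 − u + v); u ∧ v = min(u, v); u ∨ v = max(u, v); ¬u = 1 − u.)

0.40

Gödel evaluation:
  (a → a): 0.6 ≤ 0.6, so result = 1
  ((a → a) → b): 1 > 0.4, so result = 0.4
  (a → b): 0.6 > 0.4, so result = 0.4
  (b ∨ (a → b)) = max(0.4, 0.4) = 0.4
  (((a → a) → b) → (b ∨ (a → b))): 0.4 ≤ 0.4, so result = 1
  (a ∨ b) = max(0.6, 0.4) = 0.6
  ¬a: Gödel ¬ of 0.6 = 0 (operand ≠ 0)
  (¬a ∧ a) = min(0, 0.6) = 0
  ((a ∨ b) ∧ (¬a ∧ a)) = min(0.6, 0) = 0
  ((((a → a) → b) → (b ∨ (a → b))) ∧ ((a ∨ b) ∧ (¬a ∧ a))) = min(1, 0) = 0
  ¬((((a → a) → b) → (b ∨ (a → b))) ∧ ((a ∨ b) ∧ (¬a ∧ a))): Gödel ¬ of 0 = 1 (operand is 0)
  Gödel value = 1
Łukasiewicz evaluation:
  (a → a): min(1, 1 − 0.6 + 0.6) = 1
  ((a → a) → b): min(1, 1 − 1 + 0.4) = 0.4
  (a → b): min(1, 1 − 0.6 + 0.4) = 0.8
  (b ∨ (a → b)) = max(0.4, 0.8) = 0.8
  (((a → a) → b) → (b ∨ (a → b))): min(1, 1 − 0.4 + 0.8) = 1
  (a ∨ b) = max(0.6, 0.4) = 0.6
  ¬a: Łukasiewicz ¬ gives 1 − 0.6 = 0.4
  (¬a ∧ a) = min(0.4, 0.6) = 0.4
  ((a ∨ b) ∧ (¬a ∧ a)) = min(0.6, 0.4) = 0.4
  ((((a → a) → b) → (b ∨ (a → b))) ∧ ((a ∨ b) ∧ (¬a ∧ a))) = min(1, 0.4) = 0.4
  ¬((((a → a) → b) → (b ∨ (a → b))) ∧ ((a ∨ b) ∧ (¬a ∧ a))): Łukasiewicz ¬ gives 1 − 0.4 = 0.6
  Łukasiewicz value = 0.6
Difference: 1 − 0.6 = 0.40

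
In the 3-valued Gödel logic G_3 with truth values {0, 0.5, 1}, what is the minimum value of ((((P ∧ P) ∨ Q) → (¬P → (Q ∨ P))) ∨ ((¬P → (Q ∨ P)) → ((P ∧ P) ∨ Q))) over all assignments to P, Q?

Every assignment gives 1. For instance at P = 0, Q = 0:
  (P ∧ P) = min(0, 0) = 0
  ((P ∧ P) ∨ Q) = max(0, 0) = 0
  ¬P: Gödel ¬ of 0 = 1 (operand is 0)
  (Q ∨ P) = max(0, 0) = 0
  (¬P → (Q ∨ P)): 1 > 0, so result = 0
  (((P ∧ P) ∨ Q) → (¬P → (Q ∨ P))): 0 ≤ 0, so result = 1
  ¬P: Gödel ¬ of 0 = 1 (operand is 0)
  (Q ∨ P) = max(0, 0) = 0
  (¬P → (Q ∨ P)): 1 > 0, so result = 0
  (P ∧ P) = min(0, 0) = 0
  ((P ∧ P) ∨ Q) = max(0, 0) = 0
  ((¬P → (Q ∨ P)) → ((P ∧ P) ∨ Q)): 0 ≤ 0, so result = 1
  ((((P ∧ P) ∨ Q) → (¬P → (Q ∨ P))) ∨ ((¬P → (Q ∨ P)) → ((P ∧ P) ∨ Q))) = max(1, 1) = 1
All 9 assignments give value 1 — the formula is a G_3-tautology.

1.00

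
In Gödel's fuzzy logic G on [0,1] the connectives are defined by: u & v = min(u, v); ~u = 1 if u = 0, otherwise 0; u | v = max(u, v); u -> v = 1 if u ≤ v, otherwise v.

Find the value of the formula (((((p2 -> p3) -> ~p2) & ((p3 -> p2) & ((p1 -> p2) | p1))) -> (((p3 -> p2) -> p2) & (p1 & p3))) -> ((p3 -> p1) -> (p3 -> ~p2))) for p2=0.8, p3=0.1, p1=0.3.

(p2 -> p3): 0.8 > 0.1, so result = 0.1
~p2: Gödel ¬ of 0.8 = 0 (operand ≠ 0)
((p2 -> p3) -> ~p2): 0.1 > 0, so result = 0
(p3 -> p2): 0.1 ≤ 0.8, so result = 1
(p1 -> p2): 0.3 ≤ 0.8, so result = 1
((p1 -> p2) | p1) = max(1, 0.3) = 1
((p3 -> p2) & ((p1 -> p2) | p1)) = min(1, 1) = 1
(((p2 -> p3) -> ~p2) & ((p3 -> p2) & ((p1 -> p2) | p1))) = min(0, 1) = 0
(p3 -> p2): 0.1 ≤ 0.8, so result = 1
((p3 -> p2) -> p2): 1 > 0.8, so result = 0.8
(p1 & p3) = min(0.3, 0.1) = 0.1
(((p3 -> p2) -> p2) & (p1 & p3)) = min(0.8, 0.1) = 0.1
((((p2 -> p3) -> ~p2) & ((p3 -> p2) & ((p1 -> p2) | p1))) -> (((p3 -> p2) -> p2) & (p1 & p3))): 0 ≤ 0.1, so result = 1
(p3 -> p1): 0.1 ≤ 0.3, so result = 1
~p2: Gödel ¬ of 0.8 = 0 (operand ≠ 0)
(p3 -> ~p2): 0.1 > 0, so result = 0
((p3 -> p1) -> (p3 -> ~p2)): 1 > 0, so result = 0
(((((p2 -> p3) -> ~p2) & ((p3 -> p2) & ((p1 -> p2) | p1))) -> (((p3 -> p2) -> p2) & (p1 & p3))) -> ((p3 -> p1) -> (p3 -> ~p2))): 1 > 0, so result = 0

0.00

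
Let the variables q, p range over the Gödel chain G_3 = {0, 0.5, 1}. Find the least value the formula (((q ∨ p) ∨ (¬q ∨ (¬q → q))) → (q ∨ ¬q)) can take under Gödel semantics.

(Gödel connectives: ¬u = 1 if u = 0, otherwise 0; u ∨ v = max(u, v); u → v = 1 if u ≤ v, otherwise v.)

0.50

The minimum is attained at q = 0.5, p = 0:
  (q ∨ p) = max(0.5, 0) = 0.5
  ¬q: Gödel ¬ of 0.5 = 0 (operand ≠ 0)
  ¬q: Gödel ¬ of 0.5 = 0 (operand ≠ 0)
  (¬q → q): 0 ≤ 0.5, so result = 1
  (¬q ∨ (¬q → q)) = max(0, 1) = 1
  ((q ∨ p) ∨ (¬q ∨ (¬q → q))) = max(0.5, 1) = 1
  ¬q: Gödel ¬ of 0.5 = 0 (operand ≠ 0)
  (q ∨ ¬q) = max(0.5, 0) = 0.5
  (((q ∨ p) ∨ (¬q ∨ (¬q → q))) → (q ∨ ¬q)): 1 > 0.5, so result = 0.5
Checking all 9 assignments confirms none give a value below 0.50.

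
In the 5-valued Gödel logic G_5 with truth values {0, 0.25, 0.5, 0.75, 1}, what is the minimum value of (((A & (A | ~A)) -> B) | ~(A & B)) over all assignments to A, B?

The minimum is attained at A = 0.5, B = 0.25:
  ~A: Gödel ¬ of 0.5 = 0 (operand ≠ 0)
  (A | ~A) = max(0.5, 0) = 0.5
  (A & (A | ~A)) = min(0.5, 0.5) = 0.5
  ((A & (A | ~A)) -> B): 0.5 > 0.25, so result = 0.25
  (A & B) = min(0.5, 0.25) = 0.25
  ~(A & B): Gödel ¬ of 0.25 = 0 (operand ≠ 0)
  (((A & (A | ~A)) -> B) | ~(A & B)) = max(0.25, 0) = 0.25
Checking all 25 assignments confirms none give a value below 0.25.

0.25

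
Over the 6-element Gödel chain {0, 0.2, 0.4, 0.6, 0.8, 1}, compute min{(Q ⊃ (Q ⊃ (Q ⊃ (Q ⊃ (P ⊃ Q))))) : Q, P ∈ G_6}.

1.00

Every assignment gives 1. For instance at Q = 0, P = 0:
  (P ⊃ Q): 0 ≤ 0, so result = 1
  (Q ⊃ (P ⊃ Q)): 0 ≤ 1, so result = 1
  (Q ⊃ (Q ⊃ (P ⊃ Q))): 0 ≤ 1, so result = 1
  (Q ⊃ (Q ⊃ (Q ⊃ (P ⊃ Q)))): 0 ≤ 1, so result = 1
  (Q ⊃ (Q ⊃ (Q ⊃ (Q ⊃ (P ⊃ Q))))): 0 ≤ 1, so result = 1
All 36 assignments give value 1 — the formula is a G_6-tautology.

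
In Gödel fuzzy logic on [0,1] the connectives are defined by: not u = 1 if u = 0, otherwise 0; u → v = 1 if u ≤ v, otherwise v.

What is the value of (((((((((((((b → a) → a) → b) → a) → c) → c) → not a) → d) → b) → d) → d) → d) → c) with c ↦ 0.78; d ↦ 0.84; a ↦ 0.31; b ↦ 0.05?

(b → a): 0.05 ≤ 0.31, so result = 1
((b → a) → a): 1 > 0.31, so result = 0.31
(((b → a) → a) → b): 0.31 > 0.05, so result = 0.05
((((b → a) → a) → b) → a): 0.05 ≤ 0.31, so result = 1
(((((b → a) → a) → b) → a) → c): 1 > 0.78, so result = 0.78
((((((b → a) → a) → b) → a) → c) → c): 0.78 ≤ 0.78, so result = 1
not a: Gödel ¬ of 0.31 = 0 (operand ≠ 0)
(((((((b → a) → a) → b) → a) → c) → c) → not a): 1 > 0, so result = 0
((((((((b → a) → a) → b) → a) → c) → c) → not a) → d): 0 ≤ 0.84, so result = 1
(((((((((b → a) → a) → b) → a) → c) → c) → not a) → d) → b): 1 > 0.05, so result = 0.05
((((((((((b → a) → a) → b) → a) → c) → c) → not a) → d) → b) → d): 0.05 ≤ 0.84, so result = 1
(((((((((((b → a) → a) → b) → a) → c) → c) → not a) → d) → b) → d) → d): 1 > 0.84, so result = 0.84
((((((((((((b → a) → a) → b) → a) → c) → c) → not a) → d) → b) → d) → d) → d): 0.84 ≤ 0.84, so result = 1
(((((((((((((b → a) → a) → b) → a) → c) → c) → not a) → d) → b) → d) → d) → d) → c): 1 > 0.78, so result = 0.78

0.78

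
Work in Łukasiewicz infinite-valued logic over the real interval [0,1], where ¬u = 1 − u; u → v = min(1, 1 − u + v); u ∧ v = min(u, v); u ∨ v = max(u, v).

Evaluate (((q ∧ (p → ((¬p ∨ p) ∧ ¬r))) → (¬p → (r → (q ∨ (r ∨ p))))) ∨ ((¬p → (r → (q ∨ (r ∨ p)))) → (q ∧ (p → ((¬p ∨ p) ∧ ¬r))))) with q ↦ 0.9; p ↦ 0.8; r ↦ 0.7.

¬p: Łukasiewicz ¬ gives 1 − 0.8 = 0.2
(¬p ∨ p) = max(0.2, 0.8) = 0.8
¬r: Łukasiewicz ¬ gives 1 − 0.7 = 0.3
((¬p ∨ p) ∧ ¬r) = min(0.8, 0.3) = 0.3
(p → ((¬p ∨ p) ∧ ¬r)): min(1, 1 − 0.8 + 0.3) = 0.5
(q ∧ (p → ((¬p ∨ p) ∧ ¬r))) = min(0.9, 0.5) = 0.5
¬p: Łukasiewicz ¬ gives 1 − 0.8 = 0.2
(r ∨ p) = max(0.7, 0.8) = 0.8
(q ∨ (r ∨ p)) = max(0.9, 0.8) = 0.9
(r → (q ∨ (r ∨ p))): min(1, 1 − 0.7 + 0.9) = 1
(¬p → (r → (q ∨ (r ∨ p)))): min(1, 1 − 0.2 + 1) = 1
((q ∧ (p → ((¬p ∨ p) ∧ ¬r))) → (¬p → (r → (q ∨ (r ∨ p))))): min(1, 1 − 0.5 + 1) = 1
¬p: Łukasiewicz ¬ gives 1 − 0.8 = 0.2
(r ∨ p) = max(0.7, 0.8) = 0.8
(q ∨ (r ∨ p)) = max(0.9, 0.8) = 0.9
(r → (q ∨ (r ∨ p))): min(1, 1 − 0.7 + 0.9) = 1
(¬p → (r → (q ∨ (r ∨ p)))): min(1, 1 − 0.2 + 1) = 1
¬p: Łukasiewicz ¬ gives 1 − 0.8 = 0.2
(¬p ∨ p) = max(0.2, 0.8) = 0.8
¬r: Łukasiewicz ¬ gives 1 − 0.7 = 0.3
((¬p ∨ p) ∧ ¬r) = min(0.8, 0.3) = 0.3
(p → ((¬p ∨ p) ∧ ¬r)): min(1, 1 − 0.8 + 0.3) = 0.5
(q ∧ (p → ((¬p ∨ p) ∧ ¬r))) = min(0.9, 0.5) = 0.5
((¬p → (r → (q ∨ (r ∨ p)))) → (q ∧ (p → ((¬p ∨ p) ∧ ¬r)))): min(1, 1 − 1 + 0.5) = 0.5
(((q ∧ (p → ((¬p ∨ p) ∧ ¬r))) → (¬p → (r → (q ∨ (r ∨ p))))) ∨ ((¬p → (r → (q ∨ (r ∨ p)))) → (q ∧ (p → ((¬p ∨ p) ∧ ¬r))))) = max(1, 0.5) = 1

1.00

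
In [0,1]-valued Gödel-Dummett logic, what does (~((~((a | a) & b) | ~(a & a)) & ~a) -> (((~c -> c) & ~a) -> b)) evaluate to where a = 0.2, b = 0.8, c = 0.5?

1.00

(a | a) = max(0.2, 0.2) = 0.2
((a | a) & b) = min(0.2, 0.8) = 0.2
~((a | a) & b): Gödel ¬ of 0.2 = 0 (operand ≠ 0)
(a & a) = min(0.2, 0.2) = 0.2
~(a & a): Gödel ¬ of 0.2 = 0 (operand ≠ 0)
(~((a | a) & b) | ~(a & a)) = max(0, 0) = 0
~a: Gödel ¬ of 0.2 = 0 (operand ≠ 0)
((~((a | a) & b) | ~(a & a)) & ~a) = min(0, 0) = 0
~((~((a | a) & b) | ~(a & a)) & ~a): Gödel ¬ of 0 = 1 (operand is 0)
~c: Gödel ¬ of 0.5 = 0 (operand ≠ 0)
(~c -> c): 0 ≤ 0.5, so result = 1
~a: Gödel ¬ of 0.2 = 0 (operand ≠ 0)
((~c -> c) & ~a) = min(1, 0) = 0
(((~c -> c) & ~a) -> b): 0 ≤ 0.8, so result = 1
(~((~((a | a) & b) | ~(a & a)) & ~a) -> (((~c -> c) & ~a) -> b)): 1 ≤ 1, so result = 1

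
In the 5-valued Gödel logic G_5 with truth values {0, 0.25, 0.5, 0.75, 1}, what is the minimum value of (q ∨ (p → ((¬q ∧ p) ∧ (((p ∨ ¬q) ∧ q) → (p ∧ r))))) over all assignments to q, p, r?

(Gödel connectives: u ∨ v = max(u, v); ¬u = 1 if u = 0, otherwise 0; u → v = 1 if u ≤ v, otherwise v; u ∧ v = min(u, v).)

0.25

The minimum is attained at q = 0.25, p = 0.25, r = 0:
  ¬q: Gödel ¬ of 0.25 = 0 (operand ≠ 0)
  (¬q ∧ p) = min(0, 0.25) = 0
  ¬q: Gödel ¬ of 0.25 = 0 (operand ≠ 0)
  (p ∨ ¬q) = max(0.25, 0) = 0.25
  ((p ∨ ¬q) ∧ q) = min(0.25, 0.25) = 0.25
  (p ∧ r) = min(0.25, 0) = 0
  (((p ∨ ¬q) ∧ q) → (p ∧ r)): 0.25 > 0, so result = 0
  ((¬q ∧ p) ∧ (((p ∨ ¬q) ∧ q) → (p ∧ r))) = min(0, 0) = 0
  (p → ((¬q ∧ p) ∧ (((p ∨ ¬q) ∧ q) → (p ∧ r)))): 0.25 > 0, so result = 0
  (q ∨ (p → ((¬q ∧ p) ∧ (((p ∨ ¬q) ∧ q) → (p ∧ r))))) = max(0.25, 0) = 0.25
Checking all 125 assignments confirms none give a value below 0.25.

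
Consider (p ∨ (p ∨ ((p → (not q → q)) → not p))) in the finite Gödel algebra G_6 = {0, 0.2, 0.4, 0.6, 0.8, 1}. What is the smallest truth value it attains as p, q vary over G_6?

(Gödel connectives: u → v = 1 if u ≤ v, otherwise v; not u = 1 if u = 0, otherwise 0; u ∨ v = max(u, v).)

0.20

The minimum is attained at p = 0.2, q = 0.2:
  not q: Gödel ¬ of 0.2 = 0 (operand ≠ 0)
  (not q → q): 0 ≤ 0.2, so result = 1
  (p → (not q → q)): 0.2 ≤ 1, so result = 1
  not p: Gödel ¬ of 0.2 = 0 (operand ≠ 0)
  ((p → (not q → q)) → not p): 1 > 0, so result = 0
  (p ∨ ((p → (not q → q)) → not p)) = max(0.2, 0) = 0.2
  (p ∨ (p ∨ ((p → (not q → q)) → not p))) = max(0.2, 0.2) = 0.2
Checking all 36 assignments confirms none give a value below 0.20.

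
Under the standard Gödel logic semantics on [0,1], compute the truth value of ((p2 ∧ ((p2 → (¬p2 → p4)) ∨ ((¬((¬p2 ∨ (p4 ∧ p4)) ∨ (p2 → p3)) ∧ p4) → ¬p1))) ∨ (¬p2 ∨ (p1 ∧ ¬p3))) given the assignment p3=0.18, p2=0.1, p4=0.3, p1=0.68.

0.10

¬p2: Gödel ¬ of 0.1 = 0 (operand ≠ 0)
(¬p2 → p4): 0 ≤ 0.3, so result = 1
(p2 → (¬p2 → p4)): 0.1 ≤ 1, so result = 1
¬p2: Gödel ¬ of 0.1 = 0 (operand ≠ 0)
(p4 ∧ p4) = min(0.3, 0.3) = 0.3
(¬p2 ∨ (p4 ∧ p4)) = max(0, 0.3) = 0.3
(p2 → p3): 0.1 ≤ 0.18, so result = 1
((¬p2 ∨ (p4 ∧ p4)) ∨ (p2 → p3)) = max(0.3, 1) = 1
¬((¬p2 ∨ (p4 ∧ p4)) ∨ (p2 → p3)): Gödel ¬ of 1 = 0 (operand ≠ 0)
(¬((¬p2 ∨ (p4 ∧ p4)) ∨ (p2 → p3)) ∧ p4) = min(0, 0.3) = 0
¬p1: Gödel ¬ of 0.68 = 0 (operand ≠ 0)
((¬((¬p2 ∨ (p4 ∧ p4)) ∨ (p2 → p3)) ∧ p4) → ¬p1): 0 ≤ 0, so result = 1
((p2 → (¬p2 → p4)) ∨ ((¬((¬p2 ∨ (p4 ∧ p4)) ∨ (p2 → p3)) ∧ p4) → ¬p1)) = max(1, 1) = 1
(p2 ∧ ((p2 → (¬p2 → p4)) ∨ ((¬((¬p2 ∨ (p4 ∧ p4)) ∨ (p2 → p3)) ∧ p4) → ¬p1))) = min(0.1, 1) = 0.1
¬p2: Gödel ¬ of 0.1 = 0 (operand ≠ 0)
¬p3: Gödel ¬ of 0.18 = 0 (operand ≠ 0)
(p1 ∧ ¬p3) = min(0.68, 0) = 0
(¬p2 ∨ (p1 ∧ ¬p3)) = max(0, 0) = 0
((p2 ∧ ((p2 → (¬p2 → p4)) ∨ ((¬((¬p2 ∨ (p4 ∧ p4)) ∨ (p2 → p3)) ∧ p4) → ¬p1))) ∨ (¬p2 ∨ (p1 ∧ ¬p3))) = max(0.1, 0) = 0.1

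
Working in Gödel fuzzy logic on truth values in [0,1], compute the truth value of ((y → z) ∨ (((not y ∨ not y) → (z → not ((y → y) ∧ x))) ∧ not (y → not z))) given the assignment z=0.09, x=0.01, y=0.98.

(y → z): 0.98 > 0.09, so result = 0.09
not y: Gödel ¬ of 0.98 = 0 (operand ≠ 0)
not y: Gödel ¬ of 0.98 = 0 (operand ≠ 0)
(not y ∨ not y) = max(0, 0) = 0
(y → y): 0.98 ≤ 0.98, so result = 1
((y → y) ∧ x) = min(1, 0.01) = 0.01
not ((y → y) ∧ x): Gödel ¬ of 0.01 = 0 (operand ≠ 0)
(z → not ((y → y) ∧ x)): 0.09 > 0, so result = 0
((not y ∨ not y) → (z → not ((y → y) ∧ x))): 0 ≤ 0, so result = 1
not z: Gödel ¬ of 0.09 = 0 (operand ≠ 0)
(y → not z): 0.98 > 0, so result = 0
not (y → not z): Gödel ¬ of 0 = 1 (operand is 0)
(((not y ∨ not y) → (z → not ((y → y) ∧ x))) ∧ not (y → not z)) = min(1, 1) = 1
((y → z) ∨ (((not y ∨ not y) → (z → not ((y → y) ∧ x))) ∧ not (y → not z))) = max(0.09, 1) = 1

1.00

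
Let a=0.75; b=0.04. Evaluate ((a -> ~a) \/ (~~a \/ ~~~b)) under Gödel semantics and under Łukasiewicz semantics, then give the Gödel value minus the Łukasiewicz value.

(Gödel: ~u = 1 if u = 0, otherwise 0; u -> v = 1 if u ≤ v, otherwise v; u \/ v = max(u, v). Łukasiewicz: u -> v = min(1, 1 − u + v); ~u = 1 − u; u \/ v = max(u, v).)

Gödel evaluation:
  ~a: Gödel ¬ of 0.75 = 0 (operand ≠ 0)
  (a -> ~a): 0.75 > 0, so result = 0
  ~a: Gödel ¬ of 0.75 = 0 (operand ≠ 0)
  ~~a: Gödel ¬ of 0 = 1 (operand is 0)
  ~b: Gödel ¬ of 0.04 = 0 (operand ≠ 0)
  ~~b: Gödel ¬ of 0 = 1 (operand is 0)
  ~~~b: Gödel ¬ of 1 = 0 (operand ≠ 0)
  (~~a \/ ~~~b) = max(1, 0) = 1
  ((a -> ~a) \/ (~~a \/ ~~~b)) = max(0, 1) = 1
  Gödel value = 1
Łukasiewicz evaluation:
  ~a: Łukasiewicz ¬ gives 1 − 0.75 = 0.25
  (a -> ~a): min(1, 1 − 0.75 + 0.25) = 0.5
  ~a: Łukasiewicz ¬ gives 1 − 0.75 = 0.25
  ~~a: Łukasiewicz ¬ gives 1 − 0.25 = 0.75
  ~b: Łukasiewicz ¬ gives 1 − 0.04 = 0.96
  ~~b: Łukasiewicz ¬ gives 1 − 0.96 = 0.04
  ~~~b: Łukasiewicz ¬ gives 1 − 0.04 = 0.96
  (~~a \/ ~~~b) = max(0.75, 0.96) = 0.96
  ((a -> ~a) \/ (~~a \/ ~~~b)) = max(0.5, 0.96) = 0.96
  Łukasiewicz value = 0.96
Difference: 1 − 0.96 = 0.04

0.04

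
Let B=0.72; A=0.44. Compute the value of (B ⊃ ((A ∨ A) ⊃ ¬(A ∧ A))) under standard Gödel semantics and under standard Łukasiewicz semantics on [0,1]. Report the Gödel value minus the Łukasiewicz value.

Gödel evaluation:
  (A ∨ A) = max(0.44, 0.44) = 0.44
  (A ∧ A) = min(0.44, 0.44) = 0.44
  ¬(A ∧ A): Gödel ¬ of 0.44 = 0 (operand ≠ 0)
  ((A ∨ A) ⊃ ¬(A ∧ A)): 0.44 > 0, so result = 0
  (B ⊃ ((A ∨ A) ⊃ ¬(A ∧ A))): 0.72 > 0, so result = 0
  Gödel value = 0
Łukasiewicz evaluation:
  (A ∨ A) = max(0.44, 0.44) = 0.44
  (A ∧ A) = min(0.44, 0.44) = 0.44
  ¬(A ∧ A): Łukasiewicz ¬ gives 1 − 0.44 = 0.56
  ((A ∨ A) ⊃ ¬(A ∧ A)): min(1, 1 − 0.44 + 0.56) = 1
  (B ⊃ ((A ∨ A) ⊃ ¬(A ∧ A))): min(1, 1 − 0.72 + 1) = 1
  Łukasiewicz value = 1
Difference: 0 − 1 = -1.00

-1.00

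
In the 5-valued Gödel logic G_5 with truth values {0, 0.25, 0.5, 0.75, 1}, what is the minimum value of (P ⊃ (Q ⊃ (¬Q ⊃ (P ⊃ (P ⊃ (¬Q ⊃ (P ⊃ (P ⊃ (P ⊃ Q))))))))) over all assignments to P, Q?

Every assignment gives 1. For instance at P = 0, Q = 0:
  ¬Q: Gödel ¬ of 0 = 1 (operand is 0)
  ¬Q: Gödel ¬ of 0 = 1 (operand is 0)
  (P ⊃ Q): 0 ≤ 0, so result = 1
  (P ⊃ (P ⊃ Q)): 0 ≤ 1, so result = 1
  (P ⊃ (P ⊃ (P ⊃ Q))): 0 ≤ 1, so result = 1
  (¬Q ⊃ (P ⊃ (P ⊃ (P ⊃ Q)))): 1 ≤ 1, so result = 1
  (P ⊃ (¬Q ⊃ (P ⊃ (P ⊃ (P ⊃ Q))))): 0 ≤ 1, so result = 1
  (P ⊃ (P ⊃ (¬Q ⊃ (P ⊃ (P ⊃ (P ⊃ Q)))))): 0 ≤ 1, so result = 1
  (¬Q ⊃ (P ⊃ (P ⊃ (¬Q ⊃ (P ⊃ (P ⊃ (P ⊃ Q))))))): 1 ≤ 1, so result = 1
  (Q ⊃ (¬Q ⊃ (P ⊃ (P ⊃ (¬Q ⊃ (P ⊃ (P ⊃ (P ⊃ Q)))))))): 0 ≤ 1, so result = 1
  (P ⊃ (Q ⊃ (¬Q ⊃ (P ⊃ (P ⊃ (¬Q ⊃ (P ⊃ (P ⊃ (P ⊃ Q))))))))): 0 ≤ 1, so result = 1
All 25 assignments give value 1 — the formula is a G_5-tautology.

1.00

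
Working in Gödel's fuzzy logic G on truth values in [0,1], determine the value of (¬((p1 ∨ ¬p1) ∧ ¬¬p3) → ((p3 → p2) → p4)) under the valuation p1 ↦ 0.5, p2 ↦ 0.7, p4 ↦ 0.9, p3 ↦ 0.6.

¬p1: Gödel ¬ of 0.5 = 0 (operand ≠ 0)
(p1 ∨ ¬p1) = max(0.5, 0) = 0.5
¬p3: Gödel ¬ of 0.6 = 0 (operand ≠ 0)
¬¬p3: Gödel ¬ of 0 = 1 (operand is 0)
((p1 ∨ ¬p1) ∧ ¬¬p3) = min(0.5, 1) = 0.5
¬((p1 ∨ ¬p1) ∧ ¬¬p3): Gödel ¬ of 0.5 = 0 (operand ≠ 0)
(p3 → p2): 0.6 ≤ 0.7, so result = 1
((p3 → p2) → p4): 1 > 0.9, so result = 0.9
(¬((p1 ∨ ¬p1) ∧ ¬¬p3) → ((p3 → p2) → p4)): 0 ≤ 0.9, so result = 1

1.00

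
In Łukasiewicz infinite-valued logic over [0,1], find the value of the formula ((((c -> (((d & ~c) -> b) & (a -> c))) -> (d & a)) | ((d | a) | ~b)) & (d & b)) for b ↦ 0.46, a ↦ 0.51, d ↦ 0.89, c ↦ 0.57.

~c: Łukasiewicz ¬ gives 1 − 0.57 = 0.43
(d & ~c) = min(0.89, 0.43) = 0.43
((d & ~c) -> b): min(1, 1 − 0.43 + 0.46) = 1
(a -> c): min(1, 1 − 0.51 + 0.57) = 1
(((d & ~c) -> b) & (a -> c)) = min(1, 1) = 1
(c -> (((d & ~c) -> b) & (a -> c))): min(1, 1 − 0.57 + 1) = 1
(d & a) = min(0.89, 0.51) = 0.51
((c -> (((d & ~c) -> b) & (a -> c))) -> (d & a)): min(1, 1 − 1 + 0.51) = 0.51
(d | a) = max(0.89, 0.51) = 0.89
~b: Łukasiewicz ¬ gives 1 − 0.46 = 0.54
((d | a) | ~b) = max(0.89, 0.54) = 0.89
(((c -> (((d & ~c) -> b) & (a -> c))) -> (d & a)) | ((d | a) | ~b)) = max(0.51, 0.89) = 0.89
(d & b) = min(0.89, 0.46) = 0.46
((((c -> (((d & ~c) -> b) & (a -> c))) -> (d & a)) | ((d | a) | ~b)) & (d & b)) = min(0.89, 0.46) = 0.46

0.46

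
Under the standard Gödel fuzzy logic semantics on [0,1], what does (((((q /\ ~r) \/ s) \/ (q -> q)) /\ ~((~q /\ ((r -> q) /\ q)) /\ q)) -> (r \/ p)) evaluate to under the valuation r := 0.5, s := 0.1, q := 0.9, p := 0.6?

~r: Gödel ¬ of 0.5 = 0 (operand ≠ 0)
(q /\ ~r) = min(0.9, 0) = 0
((q /\ ~r) \/ s) = max(0, 0.1) = 0.1
(q -> q): 0.9 ≤ 0.9, so result = 1
(((q /\ ~r) \/ s) \/ (q -> q)) = max(0.1, 1) = 1
~q: Gödel ¬ of 0.9 = 0 (operand ≠ 0)
(r -> q): 0.5 ≤ 0.9, so result = 1
((r -> q) /\ q) = min(1, 0.9) = 0.9
(~q /\ ((r -> q) /\ q)) = min(0, 0.9) = 0
((~q /\ ((r -> q) /\ q)) /\ q) = min(0, 0.9) = 0
~((~q /\ ((r -> q) /\ q)) /\ q): Gödel ¬ of 0 = 1 (operand is 0)
((((q /\ ~r) \/ s) \/ (q -> q)) /\ ~((~q /\ ((r -> q) /\ q)) /\ q)) = min(1, 1) = 1
(r \/ p) = max(0.5, 0.6) = 0.6
(((((q /\ ~r) \/ s) \/ (q -> q)) /\ ~((~q /\ ((r -> q) /\ q)) /\ q)) -> (r \/ p)): 1 > 0.6, so result = 0.6

0.60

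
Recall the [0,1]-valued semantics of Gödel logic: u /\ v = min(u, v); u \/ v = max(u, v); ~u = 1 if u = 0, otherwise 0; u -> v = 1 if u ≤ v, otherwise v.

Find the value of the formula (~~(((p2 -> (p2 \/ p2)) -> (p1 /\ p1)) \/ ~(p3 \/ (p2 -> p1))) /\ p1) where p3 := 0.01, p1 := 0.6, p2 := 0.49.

(p2 \/ p2) = max(0.49, 0.49) = 0.49
(p2 -> (p2 \/ p2)): 0.49 ≤ 0.49, so result = 1
(p1 /\ p1) = min(0.6, 0.6) = 0.6
((p2 -> (p2 \/ p2)) -> (p1 /\ p1)): 1 > 0.6, so result = 0.6
(p2 -> p1): 0.49 ≤ 0.6, so result = 1
(p3 \/ (p2 -> p1)) = max(0.01, 1) = 1
~(p3 \/ (p2 -> p1)): Gödel ¬ of 1 = 0 (operand ≠ 0)
(((p2 -> (p2 \/ p2)) -> (p1 /\ p1)) \/ ~(p3 \/ (p2 -> p1))) = max(0.6, 0) = 0.6
~(((p2 -> (p2 \/ p2)) -> (p1 /\ p1)) \/ ~(p3 \/ (p2 -> p1))): Gödel ¬ of 0.6 = 0 (operand ≠ 0)
~~(((p2 -> (p2 \/ p2)) -> (p1 /\ p1)) \/ ~(p3 \/ (p2 -> p1))): Gödel ¬ of 0 = 1 (operand is 0)
(~~(((p2 -> (p2 \/ p2)) -> (p1 /\ p1)) \/ ~(p3 \/ (p2 -> p1))) /\ p1) = min(1, 0.6) = 0.6

0.60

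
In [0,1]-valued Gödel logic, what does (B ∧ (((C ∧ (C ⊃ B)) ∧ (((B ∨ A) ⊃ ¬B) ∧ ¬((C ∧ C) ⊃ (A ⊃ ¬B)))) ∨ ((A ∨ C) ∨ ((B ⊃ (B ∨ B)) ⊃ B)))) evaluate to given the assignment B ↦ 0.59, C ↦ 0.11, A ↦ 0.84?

(C ⊃ B): 0.11 ≤ 0.59, so result = 1
(C ∧ (C ⊃ B)) = min(0.11, 1) = 0.11
(B ∨ A) = max(0.59, 0.84) = 0.84
¬B: Gödel ¬ of 0.59 = 0 (operand ≠ 0)
((B ∨ A) ⊃ ¬B): 0.84 > 0, so result = 0
(C ∧ C) = min(0.11, 0.11) = 0.11
¬B: Gödel ¬ of 0.59 = 0 (operand ≠ 0)
(A ⊃ ¬B): 0.84 > 0, so result = 0
((C ∧ C) ⊃ (A ⊃ ¬B)): 0.11 > 0, so result = 0
¬((C ∧ C) ⊃ (A ⊃ ¬B)): Gödel ¬ of 0 = 1 (operand is 0)
(((B ∨ A) ⊃ ¬B) ∧ ¬((C ∧ C) ⊃ (A ⊃ ¬B))) = min(0, 1) = 0
((C ∧ (C ⊃ B)) ∧ (((B ∨ A) ⊃ ¬B) ∧ ¬((C ∧ C) ⊃ (A ⊃ ¬B)))) = min(0.11, 0) = 0
(A ∨ C) = max(0.84, 0.11) = 0.84
(B ∨ B) = max(0.59, 0.59) = 0.59
(B ⊃ (B ∨ B)): 0.59 ≤ 0.59, so result = 1
((B ⊃ (B ∨ B)) ⊃ B): 1 > 0.59, so result = 0.59
((A ∨ C) ∨ ((B ⊃ (B ∨ B)) ⊃ B)) = max(0.84, 0.59) = 0.84
(((C ∧ (C ⊃ B)) ∧ (((B ∨ A) ⊃ ¬B) ∧ ¬((C ∧ C) ⊃ (A ⊃ ¬B)))) ∨ ((A ∨ C) ∨ ((B ⊃ (B ∨ B)) ⊃ B))) = max(0, 0.84) = 0.84
(B ∧ (((C ∧ (C ⊃ B)) ∧ (((B ∨ A) ⊃ ¬B) ∧ ¬((C ∧ C) ⊃ (A ⊃ ¬B)))) ∨ ((A ∨ C) ∨ ((B ⊃ (B ∨ B)) ⊃ B)))) = min(0.59, 0.84) = 0.59

0.59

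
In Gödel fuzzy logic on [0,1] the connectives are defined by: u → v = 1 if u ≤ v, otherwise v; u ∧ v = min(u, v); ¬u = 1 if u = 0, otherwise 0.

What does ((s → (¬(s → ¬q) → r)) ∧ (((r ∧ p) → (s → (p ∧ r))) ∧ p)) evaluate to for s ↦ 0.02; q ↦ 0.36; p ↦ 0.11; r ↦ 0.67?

0.11

¬q: Gödel ¬ of 0.36 = 0 (operand ≠ 0)
(s → ¬q): 0.02 > 0, so result = 0
¬(s → ¬q): Gödel ¬ of 0 = 1 (operand is 0)
(¬(s → ¬q) → r): 1 > 0.67, so result = 0.67
(s → (¬(s → ¬q) → r)): 0.02 ≤ 0.67, so result = 1
(r ∧ p) = min(0.67, 0.11) = 0.11
(p ∧ r) = min(0.11, 0.67) = 0.11
(s → (p ∧ r)): 0.02 ≤ 0.11, so result = 1
((r ∧ p) → (s → (p ∧ r))): 0.11 ≤ 1, so result = 1
(((r ∧ p) → (s → (p ∧ r))) ∧ p) = min(1, 0.11) = 0.11
((s → (¬(s → ¬q) → r)) ∧ (((r ∧ p) → (s → (p ∧ r))) ∧ p)) = min(1, 0.11) = 0.11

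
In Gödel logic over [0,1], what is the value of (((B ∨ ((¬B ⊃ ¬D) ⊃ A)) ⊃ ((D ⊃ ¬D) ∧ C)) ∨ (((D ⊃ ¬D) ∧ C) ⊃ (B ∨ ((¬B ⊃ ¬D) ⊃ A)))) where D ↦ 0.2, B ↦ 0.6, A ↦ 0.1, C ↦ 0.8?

¬B: Gödel ¬ of 0.6 = 0 (operand ≠ 0)
¬D: Gödel ¬ of 0.2 = 0 (operand ≠ 0)
(¬B ⊃ ¬D): 0 ≤ 0, so result = 1
((¬B ⊃ ¬D) ⊃ A): 1 > 0.1, so result = 0.1
(B ∨ ((¬B ⊃ ¬D) ⊃ A)) = max(0.6, 0.1) = 0.6
¬D: Gödel ¬ of 0.2 = 0 (operand ≠ 0)
(D ⊃ ¬D): 0.2 > 0, so result = 0
((D ⊃ ¬D) ∧ C) = min(0, 0.8) = 0
((B ∨ ((¬B ⊃ ¬D) ⊃ A)) ⊃ ((D ⊃ ¬D) ∧ C)): 0.6 > 0, so result = 0
¬D: Gödel ¬ of 0.2 = 0 (operand ≠ 0)
(D ⊃ ¬D): 0.2 > 0, so result = 0
((D ⊃ ¬D) ∧ C) = min(0, 0.8) = 0
¬B: Gödel ¬ of 0.6 = 0 (operand ≠ 0)
¬D: Gödel ¬ of 0.2 = 0 (operand ≠ 0)
(¬B ⊃ ¬D): 0 ≤ 0, so result = 1
((¬B ⊃ ¬D) ⊃ A): 1 > 0.1, so result = 0.1
(B ∨ ((¬B ⊃ ¬D) ⊃ A)) = max(0.6, 0.1) = 0.6
(((D ⊃ ¬D) ∧ C) ⊃ (B ∨ ((¬B ⊃ ¬D) ⊃ A))): 0 ≤ 0.6, so result = 1
(((B ∨ ((¬B ⊃ ¬D) ⊃ A)) ⊃ ((D ⊃ ¬D) ∧ C)) ∨ (((D ⊃ ¬D) ∧ C) ⊃ (B ∨ ((¬B ⊃ ¬D) ⊃ A)))) = max(0, 1) = 1

1.00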